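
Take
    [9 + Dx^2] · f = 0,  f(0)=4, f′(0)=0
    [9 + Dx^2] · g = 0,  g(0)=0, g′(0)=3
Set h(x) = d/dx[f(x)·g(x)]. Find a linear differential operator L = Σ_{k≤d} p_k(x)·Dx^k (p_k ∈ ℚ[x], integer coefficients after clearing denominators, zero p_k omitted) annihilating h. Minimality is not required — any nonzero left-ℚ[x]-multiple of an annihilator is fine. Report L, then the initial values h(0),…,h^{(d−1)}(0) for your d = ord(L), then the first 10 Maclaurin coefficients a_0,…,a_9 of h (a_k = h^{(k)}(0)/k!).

L = 36 + Dx^2  (order 2).
h: a_k = 12, 0, -216, 0, 648, 0, -3888/5, 0, 17496/35, 0, …
ICs: h(0) = 12, h′(0) = 0.

f: a_k = 4, 0, -18, 0, 27/2, 0, -81/20, 0, 729/1120, 0, …
g: a_k = 0, 3, 0, -9/2, 0, 81/40, 0, -243/560, 0, 243/4480, …
h₀=f·g: eliminate ⇒ L₀, order ≤ 2·2.
Derive L from L₀ (diff closure).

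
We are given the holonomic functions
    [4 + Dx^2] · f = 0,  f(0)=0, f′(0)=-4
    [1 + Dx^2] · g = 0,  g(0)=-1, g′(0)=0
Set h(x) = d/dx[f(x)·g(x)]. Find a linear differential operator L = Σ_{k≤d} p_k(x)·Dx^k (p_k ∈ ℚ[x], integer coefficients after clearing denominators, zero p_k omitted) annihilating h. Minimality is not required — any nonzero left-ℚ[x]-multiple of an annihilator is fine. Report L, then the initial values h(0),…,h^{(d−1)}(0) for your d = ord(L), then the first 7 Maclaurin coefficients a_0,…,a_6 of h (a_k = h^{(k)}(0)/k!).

L = 9 + 10·Dx^2 + Dx^4  (order 4).
h: a_k = 4, 0, -14, 0, 61/6, 0, -547/180, …
ICs: h(0) = 4, h′(0) = 0, h′′(0) = -28, h′′′(0) = 0.

f: a_k = 0, -4, 0, 8/3, 0, -8/15, 0, …
g: a_k = -1, 0, 1/2, 0, -1/24, 0, 1/720, …
Product ⇒ symmetric product L₀, ord ≤ 4.
Derive L from L₀ (diff closure).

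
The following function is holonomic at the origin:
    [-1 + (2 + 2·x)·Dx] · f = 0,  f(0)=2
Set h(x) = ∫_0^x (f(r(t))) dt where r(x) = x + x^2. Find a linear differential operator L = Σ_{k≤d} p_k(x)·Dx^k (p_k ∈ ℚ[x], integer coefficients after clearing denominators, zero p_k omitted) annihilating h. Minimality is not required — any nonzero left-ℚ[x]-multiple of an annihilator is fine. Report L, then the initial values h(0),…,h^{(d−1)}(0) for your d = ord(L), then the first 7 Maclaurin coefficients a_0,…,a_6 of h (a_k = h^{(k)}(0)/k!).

f: a_k = 2, 1, -1/4, 1/8, -5/64, 7/128, -21/512, …
f∘r: x↦r, Dx↦Dx/r' in L_f ⇒ L₀.
∫: right-multiply L₀ by Dx.
L = (-1 - 2·x)·Dx + (2 + 2·x + 2·x^2)·Dx^2  (order 2).
h: a_k = 0, 2, 1/2, 1/4, -3/32, 3/320, 5/256, …
ICs: h(0) = 0, h′(0) = 2.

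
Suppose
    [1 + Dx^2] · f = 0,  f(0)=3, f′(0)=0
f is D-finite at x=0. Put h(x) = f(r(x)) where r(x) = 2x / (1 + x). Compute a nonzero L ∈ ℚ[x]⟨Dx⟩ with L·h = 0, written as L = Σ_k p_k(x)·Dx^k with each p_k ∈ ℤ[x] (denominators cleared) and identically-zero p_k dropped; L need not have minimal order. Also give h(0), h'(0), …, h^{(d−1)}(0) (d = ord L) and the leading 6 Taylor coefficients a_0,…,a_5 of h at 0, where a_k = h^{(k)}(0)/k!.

f: a_k = 3, 0, -3/2, 0, 1/8, 0, …
Change of var in L_f (x↦r) gives L₀.
L = 4 + (2 + 6·x + 6·x^2 + 2·x^3)·Dx + (1 + 4·x + 6·x^2 + 4·x^3 + x^4)·Dx^2  (order 2).
h: a_k = 3, 0, -6, 12, -16, 16, …
ICs: h(0) = 3, h′(0) = 0.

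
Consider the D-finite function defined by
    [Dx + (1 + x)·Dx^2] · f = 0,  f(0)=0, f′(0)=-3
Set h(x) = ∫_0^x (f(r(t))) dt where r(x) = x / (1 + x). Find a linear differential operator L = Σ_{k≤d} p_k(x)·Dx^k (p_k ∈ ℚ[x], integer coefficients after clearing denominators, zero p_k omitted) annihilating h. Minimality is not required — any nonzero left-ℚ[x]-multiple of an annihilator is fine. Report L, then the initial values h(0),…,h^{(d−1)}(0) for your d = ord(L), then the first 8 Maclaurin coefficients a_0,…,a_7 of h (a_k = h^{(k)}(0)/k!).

L = (3 + 4·x)·Dx^2 + (1 + 3·x + 2·x^2)·Dx^3  (order 3).
h: a_k = 0, 0, -3/2, 3/2, -7/4, 9/4, -31/10, 9/2, …
ICs: h(0) = 0, h′(0) = 0, h′′(0) = -3.

f: a_k = 0, -3, 3/2, -1, 3/4, -3/5, 1/2, -3/7, …
L₀ from L_f via x↦r, Dx↦r'^{-1}Dx.
h=∫h₀ ⇒ L = L₀·Dx.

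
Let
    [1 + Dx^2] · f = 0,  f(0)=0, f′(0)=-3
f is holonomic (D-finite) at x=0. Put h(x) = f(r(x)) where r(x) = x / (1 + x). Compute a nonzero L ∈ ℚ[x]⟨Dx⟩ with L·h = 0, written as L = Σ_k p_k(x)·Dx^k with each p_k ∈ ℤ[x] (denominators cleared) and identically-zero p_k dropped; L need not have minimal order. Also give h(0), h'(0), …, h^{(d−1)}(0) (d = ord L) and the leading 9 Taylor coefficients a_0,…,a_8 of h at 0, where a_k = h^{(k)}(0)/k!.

L = 1 + (2 + 6·x + 6·x^2 + 2·x^3)·Dx + (1 + 4·x + 6·x^2 + 4·x^3 + x^4)·Dx^2  (order 2).
h: a_k = 0, -3, 3, -5/2, 3/2, -1/40, -15/8, 6931/1680, -1591/240, …
ICs: h(0) = 0, h′(0) = -3.

f: a_k = 0, -3, 0, 1/2, 0, -1/40, 0, 1/1680, 0, …
Change of var in L_f (x↦r) gives L₀.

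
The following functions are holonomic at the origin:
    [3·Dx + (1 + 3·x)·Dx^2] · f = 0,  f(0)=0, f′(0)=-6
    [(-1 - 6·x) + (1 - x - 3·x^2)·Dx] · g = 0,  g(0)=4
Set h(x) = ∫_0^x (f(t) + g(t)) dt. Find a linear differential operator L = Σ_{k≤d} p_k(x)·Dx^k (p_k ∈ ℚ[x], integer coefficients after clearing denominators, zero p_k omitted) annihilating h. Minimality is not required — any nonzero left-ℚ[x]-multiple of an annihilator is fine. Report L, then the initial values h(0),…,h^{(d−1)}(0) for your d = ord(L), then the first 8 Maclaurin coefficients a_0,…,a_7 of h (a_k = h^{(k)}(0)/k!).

f: a_k = 0, -6, 9, -18, 81/2, -486/5, 243, -4374/7, …
g: a_k = 4, 4, 16, 28, 76, 160, 388, 868, …
h₀=f+g: left-lcm gives L₀, ord ≤ 3.
h=∫h₀ ⇒ L = L₀·Dx.
L = (-270 - 1422·x - 3780·x^2 - 2916·x^3 - 2916·x^4)·Dx^2 + (-24 - 468·x - 2736·x^2 - 5616·x^3 - 5994·x^4 - 4860·x^5)·Dx^3 + (11 + 79·x + 129·x^2 - 171·x^3 - 783·x^4 - 1377·x^5 - 972·x^6)·Dx^4  (order 4).
h: a_k = 0, 4, -1, 25/3, 5/2, 233/10, 157/15, 631/7, …
ICs: h(0) = 0, h′(0) = 4, h′′(0) = -2, h′′′(0) = 50.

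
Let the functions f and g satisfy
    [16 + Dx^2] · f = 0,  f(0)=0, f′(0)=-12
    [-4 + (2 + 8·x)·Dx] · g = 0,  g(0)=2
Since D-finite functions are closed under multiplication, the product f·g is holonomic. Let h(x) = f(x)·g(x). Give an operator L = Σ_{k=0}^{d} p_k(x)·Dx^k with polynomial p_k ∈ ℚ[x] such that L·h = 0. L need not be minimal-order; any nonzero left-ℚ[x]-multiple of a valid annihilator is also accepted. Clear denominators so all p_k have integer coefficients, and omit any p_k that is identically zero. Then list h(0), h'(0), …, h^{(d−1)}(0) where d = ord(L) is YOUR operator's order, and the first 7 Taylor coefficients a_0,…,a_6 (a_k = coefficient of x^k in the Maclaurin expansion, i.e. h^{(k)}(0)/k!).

L = (28 + 128·x + 256·x^2) + (-4 - 16·x)·Dx + (1 + 8·x + 16·x^2)·Dx^2  (order 2).
h: a_k = 0, -24, -48, 112, 32, 304/5, -2592/5, …
ICs: h(0) = 0, h′(0) = -24.

f: a_k = 0, -12, 0, 32, 0, -128/5, 0, …
g: a_k = 2, 4, -4, 8, -20, 56, -168, …
f·g: L₀ = L_f ⊗_s L_g, ord ≤ 2·1.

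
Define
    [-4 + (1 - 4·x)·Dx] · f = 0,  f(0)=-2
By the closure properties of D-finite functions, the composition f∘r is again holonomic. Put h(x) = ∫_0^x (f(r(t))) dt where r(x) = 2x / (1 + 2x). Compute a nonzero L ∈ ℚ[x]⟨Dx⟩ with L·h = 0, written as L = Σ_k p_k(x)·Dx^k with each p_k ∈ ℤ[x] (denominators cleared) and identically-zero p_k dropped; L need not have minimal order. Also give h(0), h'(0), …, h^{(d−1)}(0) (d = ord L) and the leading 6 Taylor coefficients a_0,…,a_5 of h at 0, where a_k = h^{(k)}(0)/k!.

L = 8·Dx + (-1 + 4·x + 12·x^2)·Dx^2  (order 2).
h: a_k = 0, -2, -8, -32, -144, -3456/5, …
ICs: h(0) = 0, h′(0) = -2.

f: a_k = -2, -8, -32, -128, -512, -2048, …
Substitute x→r, Dx→(1/r')Dx; clear ⇒ L₀.
h=∫h₀ ⇒ L = L₀·Dx.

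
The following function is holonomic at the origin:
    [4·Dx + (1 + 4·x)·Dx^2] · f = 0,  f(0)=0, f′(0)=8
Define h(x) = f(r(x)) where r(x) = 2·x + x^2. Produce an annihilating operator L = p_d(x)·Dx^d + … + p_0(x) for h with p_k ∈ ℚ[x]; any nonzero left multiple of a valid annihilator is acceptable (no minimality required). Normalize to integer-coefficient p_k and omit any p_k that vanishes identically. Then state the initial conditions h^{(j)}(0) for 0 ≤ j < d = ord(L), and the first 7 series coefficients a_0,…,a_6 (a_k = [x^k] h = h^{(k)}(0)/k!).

L = (7 + 8·x + 4·x^2)·Dx + (1 + 9·x + 12·x^2 + 4·x^3)·Dx^2  (order 2).
h: a_k = 0, 16, -56, 832/3, -1552, 46336/5, -172928/3, …
ICs: h(0) = 0, h′(0) = 16.

f: a_k = 0, 8, -16, 128/3, -128, 2048/5, -4096/3, …
h₀=f(r): pull back L_f along r ⇒ L₀.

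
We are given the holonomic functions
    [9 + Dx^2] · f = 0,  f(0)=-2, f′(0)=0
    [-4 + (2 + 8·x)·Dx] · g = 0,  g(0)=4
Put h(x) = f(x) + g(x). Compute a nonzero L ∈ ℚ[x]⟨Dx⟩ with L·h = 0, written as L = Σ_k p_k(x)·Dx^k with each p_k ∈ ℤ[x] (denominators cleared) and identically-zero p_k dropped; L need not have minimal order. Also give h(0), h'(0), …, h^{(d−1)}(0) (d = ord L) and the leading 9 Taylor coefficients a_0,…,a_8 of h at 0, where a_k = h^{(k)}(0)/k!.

f: a_k = -2, 0, 9, 0, -27/4, 0, 81/40, 0, -729/2240, …
g: a_k = 4, 8, -8, 16, -40, 112, -336, 1056, -3432, …
L₀ := lclm(L_f,L_g); ord L₀ ≤ 2+1.
L = (-378 - 1296·x - 2592·x^2) + (45 + 828·x + 3888·x^2 + 5184·x^3)·Dx + (-42 - 144·x - 288·x^2)·Dx^2 + (5 + 92·x + 432·x^2 + 576·x^3)·Dx^3  (order 3).
h: a_k = 2, 8, 1, 16, -187/4, 112, -13359/40, 1056, -7688409/2240, …
ICs: h(0) = 2, h′(0) = 8, h′′(0) = 2.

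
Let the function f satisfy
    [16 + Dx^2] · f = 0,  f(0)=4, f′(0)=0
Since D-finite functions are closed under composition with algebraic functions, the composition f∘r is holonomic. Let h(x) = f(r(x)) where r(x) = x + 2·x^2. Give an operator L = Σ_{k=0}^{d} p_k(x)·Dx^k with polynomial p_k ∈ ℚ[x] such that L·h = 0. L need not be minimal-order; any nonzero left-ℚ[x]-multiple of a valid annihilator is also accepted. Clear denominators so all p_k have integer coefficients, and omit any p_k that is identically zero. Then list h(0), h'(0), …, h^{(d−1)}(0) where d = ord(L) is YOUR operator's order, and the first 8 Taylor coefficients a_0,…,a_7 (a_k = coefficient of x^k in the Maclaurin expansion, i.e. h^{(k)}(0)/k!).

f: a_k = 4, 0, -32, 0, 128/3, 0, -1024/45, 0, …
h₀=f(r): pull back L_f along r ⇒ L₀.
L = (16 + 192·x + 768·x^2 + 1024·x^3) - 4·Dx + (1 + 4·x)·Dx^2  (order 2).
h: a_k = 4, 0, -32, -128, -256/3, 1024/3, 45056/45, 16384/15, …
ICs: h(0) = 4, h′(0) = 0.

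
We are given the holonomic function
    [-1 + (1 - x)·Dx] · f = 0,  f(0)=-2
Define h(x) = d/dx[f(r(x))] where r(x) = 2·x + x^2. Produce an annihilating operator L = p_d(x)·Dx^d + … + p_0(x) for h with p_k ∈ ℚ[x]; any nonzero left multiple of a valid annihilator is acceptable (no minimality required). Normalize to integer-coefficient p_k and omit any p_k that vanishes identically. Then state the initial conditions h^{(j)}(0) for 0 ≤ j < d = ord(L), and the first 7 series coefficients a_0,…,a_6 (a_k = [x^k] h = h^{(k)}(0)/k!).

f: a_k = -2, -2, -2, -2, -2, -2, -2, …
f∘r: x↦r, Dx↦Dx/r' in L_f ⇒ L₀.
h=h₀': d/dx-closure on L₀ ⇒ L.
L = (5 + 6·x + 3·x^2) + (-1 + x + 3·x^2 + x^3)·Dx  (order 1).
h: a_k = -4, -20, -72, -232, -700, -2028, -5712, …
ICs: h(0) = -4.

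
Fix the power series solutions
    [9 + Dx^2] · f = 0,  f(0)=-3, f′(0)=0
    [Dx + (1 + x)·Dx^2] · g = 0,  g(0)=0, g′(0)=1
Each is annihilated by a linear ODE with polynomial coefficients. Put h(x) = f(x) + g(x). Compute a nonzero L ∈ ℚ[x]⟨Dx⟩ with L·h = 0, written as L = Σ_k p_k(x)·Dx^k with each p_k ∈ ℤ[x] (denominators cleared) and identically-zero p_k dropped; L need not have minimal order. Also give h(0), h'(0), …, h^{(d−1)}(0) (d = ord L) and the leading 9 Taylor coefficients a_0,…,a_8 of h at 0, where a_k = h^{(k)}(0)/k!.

L = (135 + 162·x + 81·x^2)·Dx + (99 + 261·x + 243·x^2 + 81·x^3)·Dx^2 + (15 + 18·x + 9·x^2)·Dx^3 + (11 + 29·x + 27·x^2 + 9·x^3)·Dx^4  (order 4).
h: a_k = -3, 1, 13, 1/3, -83/8, 1/5, 689/240, 1/7, -2747/4480, …
ICs: h(0) = -3, h′(0) = 1, h′′(0) = 26, h′′′(0) = 2.

f: a_k = -3, 0, 27/2, 0, -81/8, 0, 243/80, 0, -2187/4480, …
g: a_k = 0, 1, -1/2, 1/3, -1/4, 1/5, -1/6, 1/7, -1/8, …
Weyl lclm of L_f,L_g ⇒ L₀ (ord ≤ 4).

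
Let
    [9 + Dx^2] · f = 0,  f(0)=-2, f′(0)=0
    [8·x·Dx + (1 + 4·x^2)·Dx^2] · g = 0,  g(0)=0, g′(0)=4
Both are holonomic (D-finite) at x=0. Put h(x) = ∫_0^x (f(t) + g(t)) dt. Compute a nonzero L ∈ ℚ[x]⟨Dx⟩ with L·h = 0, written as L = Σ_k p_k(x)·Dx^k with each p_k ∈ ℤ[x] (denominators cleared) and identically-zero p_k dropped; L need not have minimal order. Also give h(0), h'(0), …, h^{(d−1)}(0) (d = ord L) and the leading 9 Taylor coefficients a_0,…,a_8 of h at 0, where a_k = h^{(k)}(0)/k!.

L = (-2808·x + 19008·x^3 + 10368·x^5)·Dx^2 + (9 + 1548·x^2 + 7344·x^4 + 5184·x^6)·Dx^3 + (-312·x + 2112·x^3 + 1152·x^5)·Dx^4 + (1 + 172·x^2 + 816·x^4 + 576·x^6)·Dx^5  (order 5).
h: a_k = 0, -2, 2, 3, -4/3, -27/20, 32/15, 81/280, -32/7, …
ICs: h(0) = 0, h′(0) = -2, h′′(0) = 4, h′′′(0) = 18, h′′′′(0) = -32.

f: a_k = -2, 0, 9, 0, -27/4, 0, 81/40, 0, -729/2240, …
g: a_k = 0, 4, 0, -16/3, 0, 64/5, 0, -256/7, 0, …
Weyl lclm of L_f,L_g ⇒ L₀ (ord ≤ 4).
h=∫h₀ ⇒ L = L₀·Dx.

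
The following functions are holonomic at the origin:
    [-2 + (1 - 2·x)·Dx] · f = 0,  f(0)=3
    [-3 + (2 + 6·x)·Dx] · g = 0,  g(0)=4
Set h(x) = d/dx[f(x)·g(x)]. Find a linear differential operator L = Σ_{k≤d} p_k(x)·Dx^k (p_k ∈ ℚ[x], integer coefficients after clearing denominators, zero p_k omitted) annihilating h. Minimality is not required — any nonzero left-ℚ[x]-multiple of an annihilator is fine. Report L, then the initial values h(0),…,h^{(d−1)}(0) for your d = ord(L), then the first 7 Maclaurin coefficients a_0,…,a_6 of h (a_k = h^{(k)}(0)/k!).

f: a_k = 3, 6, 12, 24, 48, 96, 192, …
g: a_k = 4, 6, -9/2, 27/4, -405/32, 1701/64, -15309/256, …
f·g: L₀ = L_f ⊗_s L_g, ord ≤ 1·1.
Derive L from L₀ (diff closure).
L = (47 + 252·x + 108·x^2) + (-14 - 26·x + 72·x^2 + 72·x^3)·Dx  (order 1).
h: a_k = 42, 141, 1935/4, 9105/8, 207615/64, 858771/128, 9530787/512, …
ICs: h(0) = 42.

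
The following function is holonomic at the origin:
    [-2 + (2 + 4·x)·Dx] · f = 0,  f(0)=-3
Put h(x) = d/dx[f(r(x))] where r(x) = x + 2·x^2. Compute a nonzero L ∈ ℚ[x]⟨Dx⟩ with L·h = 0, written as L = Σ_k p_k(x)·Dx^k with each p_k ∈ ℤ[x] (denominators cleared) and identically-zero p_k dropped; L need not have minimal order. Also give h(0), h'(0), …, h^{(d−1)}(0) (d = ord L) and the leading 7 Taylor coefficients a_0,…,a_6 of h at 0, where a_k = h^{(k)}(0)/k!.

f: a_k = -3, -3, 3/2, -3/2, 15/8, -21/8, 63/16, …
L₀ from L_f via x↦r, Dx↦r'^{-1}Dx.
h=h₀': d/dx-closure on L₀ ⇒ L.
L = 3 + (-1 - 6·x - 12·x^2 - 16·x^3)·Dx  (order 1).
h: a_k = -3, -9, 27/2, -9/2, -225/8, 513/8, -441/16, …
ICs: h(0) = -3.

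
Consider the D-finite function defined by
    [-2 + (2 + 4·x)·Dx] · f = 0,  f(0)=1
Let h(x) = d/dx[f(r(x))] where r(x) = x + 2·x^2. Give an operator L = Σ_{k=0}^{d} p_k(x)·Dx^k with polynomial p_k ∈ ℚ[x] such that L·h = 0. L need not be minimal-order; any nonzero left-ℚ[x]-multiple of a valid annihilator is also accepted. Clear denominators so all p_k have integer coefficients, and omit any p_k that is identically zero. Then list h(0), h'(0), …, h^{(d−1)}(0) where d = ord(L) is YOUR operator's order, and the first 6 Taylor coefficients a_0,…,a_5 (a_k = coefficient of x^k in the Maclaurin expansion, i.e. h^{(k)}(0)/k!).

L = 3 + (-1 - 6·x - 12·x^2 - 16·x^3)·Dx  (order 1).
h: a_k = 1, 3, -9/2, 3/2, 75/8, -171/8, …
ICs: h(0) = 1.

f: a_k = 1, 1, -1/2, 1/2, -5/8, 7/8, …
f∘r: x↦r, Dx↦Dx/r' in L_f ⇒ L₀.
Derive L from L₀ (diff closure).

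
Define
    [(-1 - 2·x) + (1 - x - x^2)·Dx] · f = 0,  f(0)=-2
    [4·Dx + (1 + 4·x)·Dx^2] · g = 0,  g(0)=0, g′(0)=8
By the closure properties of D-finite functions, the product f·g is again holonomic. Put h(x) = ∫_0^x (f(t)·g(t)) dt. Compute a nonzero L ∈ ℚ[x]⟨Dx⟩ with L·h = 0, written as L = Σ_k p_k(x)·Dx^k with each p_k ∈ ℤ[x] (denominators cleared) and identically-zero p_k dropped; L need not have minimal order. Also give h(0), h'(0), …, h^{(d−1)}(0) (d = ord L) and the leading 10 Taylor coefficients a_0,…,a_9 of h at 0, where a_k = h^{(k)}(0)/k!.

f: a_k = -2, -2, -4, -6, -10, -16, -26, -42, -68, -110, …
g: a_k = 0, 8, -16, 128/3, -128, 2048/5, -4096/3, 32768/7, -16384, 524288/9, …
Product ⇒ symmetric product L₀, ord ≤ 2.
h=∫h₀ ⇒ L = L₀·Dx.
L = (6 + 16·x)·Dx + (-2 + 16·x + 20·x^2)·Dx^2 + (-1 - 3·x + 5·x^2 + 4·x^3)·Dx^3  (order 3).
h: a_k = 0, 0, -8, 16/3, -64/3, 112/3, -5384/45, 32992/105, -34478/35, 2844112/945, …
ICs: h(0) = 0, h′(0) = 0, h′′(0) = -16.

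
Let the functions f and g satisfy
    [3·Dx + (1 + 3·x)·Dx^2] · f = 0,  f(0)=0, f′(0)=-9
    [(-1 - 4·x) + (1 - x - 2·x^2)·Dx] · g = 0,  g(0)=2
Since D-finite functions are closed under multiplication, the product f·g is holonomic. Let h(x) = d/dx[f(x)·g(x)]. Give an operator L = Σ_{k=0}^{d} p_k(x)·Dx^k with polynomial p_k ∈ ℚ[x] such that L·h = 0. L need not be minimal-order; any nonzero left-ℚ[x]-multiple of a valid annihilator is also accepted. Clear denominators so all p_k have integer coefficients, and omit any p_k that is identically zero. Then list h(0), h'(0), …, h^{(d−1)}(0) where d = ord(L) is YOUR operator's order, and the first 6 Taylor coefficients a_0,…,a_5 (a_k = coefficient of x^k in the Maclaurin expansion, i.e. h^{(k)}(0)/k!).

f: a_k = 0, -9, 27/2, -27, 243/4, -729/5, …
g: a_k = 2, 2, 6, 10, 22, 42, …
Sym-product of L_f,L_g gives L₀ (≤ ord 2).
h=h₀': d/dx-closure on L₀ ⇒ L.
L = (192 + 756·x + 1296·x^2) + (3 + 165·x + 864·x^2 + 1008·x^3)·Dx + (-7 - 38·x - 13·x^2 + 162·x^3 + 144·x^4)·Dx^2  (order 2).
h: a_k = -18, 18, -243, 234, -3951/2, 13527/5, …
ICs: h(0) = -18, h′(0) = 18.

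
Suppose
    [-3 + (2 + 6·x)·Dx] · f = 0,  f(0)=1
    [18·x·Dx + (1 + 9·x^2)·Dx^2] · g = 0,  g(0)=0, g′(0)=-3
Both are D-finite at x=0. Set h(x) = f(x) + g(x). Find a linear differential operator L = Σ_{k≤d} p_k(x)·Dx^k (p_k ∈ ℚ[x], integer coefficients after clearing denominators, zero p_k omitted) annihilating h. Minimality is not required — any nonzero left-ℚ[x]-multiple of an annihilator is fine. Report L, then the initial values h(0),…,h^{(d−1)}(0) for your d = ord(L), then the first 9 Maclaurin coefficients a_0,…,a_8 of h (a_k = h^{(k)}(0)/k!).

f: a_k = 1, 3/2, -9/8, 27/16, -405/128, 1701/256, -15309/1024, 72171/2048, -2814669/32768, …
g: a_k = 0, -3, 0, 9, 0, -243/5, 0, 2187/7, 0, …
f+g: L₀ = lclm(L_f,L_g), ord ≤ 1+2.
L = (-36 - 270·x + 972·x^2 + 1458·x^3)·Dx + (-33 - 144·x + 270·x^2 + 3888·x^3 + 5103·x^4)·Dx^2 + (-2 + 18·x + 108·x^2 + 324·x^3 + 1134·x^4 + 1458·x^5)·Dx^3  (order 3).
h: a_k = 1, -3/2, -9/8, 171/16, -405/128, -53703/1280, -15309/1024, 4984173/14336, -2814669/32768, …
ICs: h(0) = 1, h′(0) = -3/2, h′′(0) = -9/4.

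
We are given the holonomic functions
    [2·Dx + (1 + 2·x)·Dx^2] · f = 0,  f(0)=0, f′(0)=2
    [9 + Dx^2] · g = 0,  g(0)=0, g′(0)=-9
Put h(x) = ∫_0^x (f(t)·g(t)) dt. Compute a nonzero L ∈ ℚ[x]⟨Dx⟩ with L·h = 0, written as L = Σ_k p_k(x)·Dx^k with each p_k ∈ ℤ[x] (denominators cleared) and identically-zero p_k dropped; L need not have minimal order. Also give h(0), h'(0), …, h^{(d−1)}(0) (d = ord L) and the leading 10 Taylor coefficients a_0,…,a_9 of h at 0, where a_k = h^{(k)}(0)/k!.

f: a_k = 0, 2, -2, 8/3, -4, 32/5, -32/3, 128/7, -32, 512/9, …
g: a_k = 0, -9, 0, 27/2, 0, -243/40, 0, 729/560, 0, -729/4480, …
L₀ := L_f ⊗_s L_g (sym. prod.), ord ≤ 4.
Integrate: L := L₀·Dx.
L = (63 + 1053·x + 3969·x^2 + 5832·x^3 + 2916·x^4)·Dx + (63 + 450·x + 972·x^2 + 648·x^3)·Dx^2 + (25 + 270·x + 918·x^2 + 1296·x^3 + 648·x^4)·Dx^3 + (7 + 50·x + 108·x^2 + 72·x^3)·Dx^4 + (2 + 17·x + 53·x^2 + 72·x^3 + 36·x^4)·Dx^5  (order 5).
h: a_k = 0, 0, 0, -6, 9/2, 3/5, 3/2, -135/28, 1083/160, -571/56, …
ICs: h(0) = 0, h′(0) = 0, h′′(0) = 0, h′′′(0) = -36, h′′′′(0) = 108.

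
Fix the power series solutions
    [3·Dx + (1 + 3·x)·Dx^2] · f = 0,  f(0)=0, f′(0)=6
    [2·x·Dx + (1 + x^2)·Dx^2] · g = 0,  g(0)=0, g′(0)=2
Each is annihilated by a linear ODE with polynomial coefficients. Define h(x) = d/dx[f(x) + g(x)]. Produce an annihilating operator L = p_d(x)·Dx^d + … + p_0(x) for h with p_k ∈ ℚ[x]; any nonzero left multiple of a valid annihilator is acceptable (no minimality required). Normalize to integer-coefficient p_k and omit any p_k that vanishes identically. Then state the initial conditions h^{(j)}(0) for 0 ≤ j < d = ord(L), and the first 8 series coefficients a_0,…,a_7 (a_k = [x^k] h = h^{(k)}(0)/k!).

L = (-6 - 54·x + 18·x^2 + 18·x^3) + (-20 - 12·x - 48·x^2 + 36·x^3 + 36·x^4)·Dx + (-3 - 7·x + 6·x^2 + 2·x^3 + 9·x^4 + 9·x^5)·Dx^2  (order 2).
h: a_k = 8, -18, 52, -162, 488, -1458, 4372, -13122, …
ICs: h(0) = 8, h′(0) = -18.

f: a_k = 0, 6, -9, 18, -81/2, 486/5, -243, 4374/7, …
g: a_k = 0, 2, 0, -2/3, 0, 2/5, 0, -2/7, …
Sum ⇒ L₀ = lclm(L_f,L_g) in ℚ(x)⟨Dx⟩.
Derive L from L₀ (diff closure).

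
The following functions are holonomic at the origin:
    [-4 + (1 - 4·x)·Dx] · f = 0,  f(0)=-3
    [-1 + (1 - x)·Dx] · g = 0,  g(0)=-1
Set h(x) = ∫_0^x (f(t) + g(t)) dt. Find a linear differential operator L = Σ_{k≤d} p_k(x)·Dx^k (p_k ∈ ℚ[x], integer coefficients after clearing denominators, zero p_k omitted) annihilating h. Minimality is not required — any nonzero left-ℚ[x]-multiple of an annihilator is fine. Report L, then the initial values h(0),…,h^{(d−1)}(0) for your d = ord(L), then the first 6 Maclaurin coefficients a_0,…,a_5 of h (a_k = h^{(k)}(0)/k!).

f: a_k = -3, -12, -48, -192, -768, -3072, …
g: a_k = -1, -1, -1, -1, -1, -1, …
L₀ := lclm(L_f,L_g); ord L₀ ≤ 1+1.
h=∫₀ˣh₀: take L = L₀·Dx.
L = -8·Dx + (10 - 16·x)·Dx^2 + (-1 + 5·x - 4·x^2)·Dx^3  (order 3).
h: a_k = 0, -4, -13/2, -49/3, -193/4, -769/5, …
ICs: h(0) = 0, h′(0) = -4, h′′(0) = -13.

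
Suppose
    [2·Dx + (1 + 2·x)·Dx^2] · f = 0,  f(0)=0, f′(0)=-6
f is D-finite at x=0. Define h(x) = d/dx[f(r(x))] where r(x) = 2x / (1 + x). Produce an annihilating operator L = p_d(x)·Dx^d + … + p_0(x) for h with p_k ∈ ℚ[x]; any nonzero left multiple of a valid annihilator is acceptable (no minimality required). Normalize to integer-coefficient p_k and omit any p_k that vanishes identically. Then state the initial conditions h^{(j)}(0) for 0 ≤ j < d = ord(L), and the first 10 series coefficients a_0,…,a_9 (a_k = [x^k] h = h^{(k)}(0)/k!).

L = (6 + 10·x) + (1 + 6·x + 5·x^2)·Dx  (order 1).
h: a_k = -12, 72, -372, 1872, -9372, 46872, -234372, 1171872, -5859372, 29296872, …
ICs: h(0) = -12.

f: a_k = 0, -6, 6, -8, 12, -96/5, 32, -384/7, 96, -512/3, …
Change of var in L_f (x↦r) gives L₀.
h=h₀': d/dx-closure on L₀ ⇒ L.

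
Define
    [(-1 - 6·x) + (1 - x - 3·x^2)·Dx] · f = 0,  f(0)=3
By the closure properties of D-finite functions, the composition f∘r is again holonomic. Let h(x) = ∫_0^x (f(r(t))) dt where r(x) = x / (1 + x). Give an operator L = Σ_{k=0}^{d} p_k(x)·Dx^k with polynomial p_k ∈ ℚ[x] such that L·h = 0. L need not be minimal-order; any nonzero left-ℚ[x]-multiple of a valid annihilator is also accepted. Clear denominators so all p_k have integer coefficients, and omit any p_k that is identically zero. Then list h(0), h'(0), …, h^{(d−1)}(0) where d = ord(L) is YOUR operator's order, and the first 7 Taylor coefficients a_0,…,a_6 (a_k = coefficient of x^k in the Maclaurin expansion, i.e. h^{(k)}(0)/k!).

f: a_k = 3, 3, 12, 21, 57, 120, 291, …
Substitute x→r, Dx→(1/r')Dx; clear ⇒ L₀.
Integrate: L := L₀·Dx.
L = (1 + 7·x)·Dx + (-1 - 2·x + 2·x^2 + 3·x^3)·Dx^2  (order 2).
h: a_k = 0, 3, 3/2, 3, 0, 27/5, -9/2, …
ICs: h(0) = 0, h′(0) = 3.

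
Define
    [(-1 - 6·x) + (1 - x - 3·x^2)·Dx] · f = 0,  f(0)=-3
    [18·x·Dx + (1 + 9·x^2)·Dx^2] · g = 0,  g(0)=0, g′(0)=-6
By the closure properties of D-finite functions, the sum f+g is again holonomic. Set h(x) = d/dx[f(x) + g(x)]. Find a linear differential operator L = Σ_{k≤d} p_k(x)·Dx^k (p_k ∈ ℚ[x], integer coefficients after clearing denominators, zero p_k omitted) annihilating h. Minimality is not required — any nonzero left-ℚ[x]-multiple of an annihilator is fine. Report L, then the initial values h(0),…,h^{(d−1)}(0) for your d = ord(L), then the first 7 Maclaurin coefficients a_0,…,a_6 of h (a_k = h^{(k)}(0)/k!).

L = (-72 + 288·x + 4428·x^2 + 9720·x^3 + 33534·x^4 + 13122·x^6) + (30 + 180·x + 144·x^2 + 1728·x^3 + 9153·x^4 + 23814·x^5 + 2187·x^6 + 13122·x^7)·Dx + (-4 - 14·x - 114·x^2 + 36·x^3 - 459·x^4 + 1539·x^5 + 2430·x^6 + 729·x^7 + 2187·x^8)·Dx^2  (order 2).
h: a_k = -9, -24, -9, -228, -1086, -1746, -183, …
ICs: h(0) = -9, h′(0) = -24.

f: a_k = -3, -3, -12, -21, -57, -120, -291, …
g: a_k = 0, -6, 0, 18, 0, -486/5, 0, …
Sum ⇒ L₀ = lclm(L_f,L_g) in ℚ(x)⟨Dx⟩.
Differentiate: ansatz ord ≤ ord L₀ ⇒ L.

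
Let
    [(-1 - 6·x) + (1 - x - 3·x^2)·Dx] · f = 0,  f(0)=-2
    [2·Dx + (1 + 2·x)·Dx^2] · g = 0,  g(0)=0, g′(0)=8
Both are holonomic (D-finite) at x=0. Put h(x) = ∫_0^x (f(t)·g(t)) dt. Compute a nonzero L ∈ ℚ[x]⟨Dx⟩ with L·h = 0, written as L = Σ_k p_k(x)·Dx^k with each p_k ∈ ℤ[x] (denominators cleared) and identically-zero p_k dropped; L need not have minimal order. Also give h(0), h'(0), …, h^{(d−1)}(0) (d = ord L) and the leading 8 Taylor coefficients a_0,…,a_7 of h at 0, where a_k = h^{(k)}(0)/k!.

L = (8 + 24·x)·Dx + (18·x + 30·x^2)·Dx^2 + (-1 - x + 5·x^2 + 6·x^3)·Dx^3  (order 3).
h: a_k = 0, 0, -8, 0, -52/3, -112/15, -2224/45, -1616/35, …
ICs: h(0) = 0, h′(0) = 0, h′′(0) = -16.

f: a_k = -2, -2, -8, -14, -38, -80, -194, -434, …
g: a_k = 0, 8, -8, 32/3, -16, 128/5, -128/3, 512/7, …
L₀ := L_f ⊗_s L_g (sym. prod.), ord ≤ 2.
h=∫₀ˣh₀: take L = L₀·Dx.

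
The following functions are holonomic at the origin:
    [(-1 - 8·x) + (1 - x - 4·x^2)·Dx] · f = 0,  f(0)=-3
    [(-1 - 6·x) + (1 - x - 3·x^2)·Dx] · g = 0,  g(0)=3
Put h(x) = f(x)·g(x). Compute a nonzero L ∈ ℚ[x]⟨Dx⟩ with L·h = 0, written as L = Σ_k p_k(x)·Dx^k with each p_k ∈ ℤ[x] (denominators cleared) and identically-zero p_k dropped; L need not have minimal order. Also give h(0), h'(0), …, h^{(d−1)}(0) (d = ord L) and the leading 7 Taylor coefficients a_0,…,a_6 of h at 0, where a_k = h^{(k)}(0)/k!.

f: a_k = -3, -3, -15, -27, -87, -195, -543, …
g: a_k = 3, 3, 12, 21, 57, 120, 291, …
h₀=f·g: eliminate ⇒ L₀, order ≤ 1·1.
L = (-2 - 12·x + 21·x^2 + 48·x^3) + (1 - 2·x - 6·x^2 + 7·x^3 + 12·x^4)·Dx  (order 1).
h: a_k = -9, -18, -90, -225, -756, -2016, -5913, …
ICs: h(0) = -9.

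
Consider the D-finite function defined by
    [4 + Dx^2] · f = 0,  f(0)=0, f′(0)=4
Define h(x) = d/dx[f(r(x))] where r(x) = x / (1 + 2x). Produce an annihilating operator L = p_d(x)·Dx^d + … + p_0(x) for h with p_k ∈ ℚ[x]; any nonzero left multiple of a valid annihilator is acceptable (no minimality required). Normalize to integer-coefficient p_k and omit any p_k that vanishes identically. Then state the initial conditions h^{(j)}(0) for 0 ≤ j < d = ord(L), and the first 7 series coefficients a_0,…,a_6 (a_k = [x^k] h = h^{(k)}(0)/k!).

L = (28 + 96·x + 96·x^2) + (12 + 72·x + 144·x^2 + 96·x^3)·Dx + (1 + 8·x + 24·x^2 + 32·x^3 + 16·x^4)·Dx^2  (order 2).
h: a_k = 4, -16, 40, -64, 8/3, 480, -110896/45, …
ICs: h(0) = 4, h′(0) = -16.

f: a_k = 0, 4, 0, -8/3, 0, 8/15, 0, …
Substitute x→r, Dx→(1/r')Dx; clear ⇒ L₀.
h=h₀': d/dx-closure on L₀ ⇒ L.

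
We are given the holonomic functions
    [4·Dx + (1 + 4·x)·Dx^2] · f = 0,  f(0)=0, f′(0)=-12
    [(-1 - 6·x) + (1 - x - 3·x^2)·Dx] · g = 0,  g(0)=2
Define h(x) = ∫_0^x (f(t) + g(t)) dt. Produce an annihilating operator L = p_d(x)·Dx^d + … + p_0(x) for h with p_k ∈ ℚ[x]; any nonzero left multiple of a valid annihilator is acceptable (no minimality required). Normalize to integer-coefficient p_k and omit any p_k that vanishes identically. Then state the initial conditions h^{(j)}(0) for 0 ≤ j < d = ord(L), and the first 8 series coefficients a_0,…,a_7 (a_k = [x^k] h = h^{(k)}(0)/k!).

f: a_k = 0, -12, 24, -64, 192, -3072/5, 2048, -49152/7, …
g: a_k = 2, 2, 8, 14, 38, 80, 194, 434, …
L₀ := lclm(L_f,L_g); ord L₀ ≤ 2+1.
Integrate: L := L₀·Dx.
L = (-212 - 1072·x - 3144·x^2 - 2160·x^3 - 2592·x^4)·Dx^2 + (-5 - 248·x - 1922·x^2 - 4308·x^3 - 4464·x^4 - 4320·x^5)·Dx^3 + (6 + 53·x + 108·x^2 - 110·x^3 - 519·x^4 - 1044·x^5 - 864·x^6)·Dx^4  (order 4).
h: a_k = 0, 2, -5, 32/3, -25/2, 46, -1336/15, 2242/7, …
ICs: h(0) = 0, h′(0) = 2, h′′(0) = -10, h′′′(0) = 64.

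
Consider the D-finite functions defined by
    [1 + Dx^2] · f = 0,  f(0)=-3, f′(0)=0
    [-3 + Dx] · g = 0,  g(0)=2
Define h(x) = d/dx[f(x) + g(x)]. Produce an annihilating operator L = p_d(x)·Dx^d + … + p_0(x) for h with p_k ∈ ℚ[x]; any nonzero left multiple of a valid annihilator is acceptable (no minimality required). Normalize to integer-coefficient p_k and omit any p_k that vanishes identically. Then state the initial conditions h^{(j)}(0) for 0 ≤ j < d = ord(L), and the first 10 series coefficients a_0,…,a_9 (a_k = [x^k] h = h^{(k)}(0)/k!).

L = 3 - Dx + 3·Dx^2 - Dx^3  (order 3).
h: a_k = 6, 21, 27, 53/2, 81/4, 487/40, 243/40, 4373/1680, 2187/2240, 39367/120960, …
ICs: h(0) = 6, h′(0) = 21, h′′(0) = 54.

f: a_k = -3, 0, 3/2, 0, -1/8, 0, 1/240, 0, -1/13440, 0, …
g: a_k = 2, 6, 9, 9, 27/4, 81/20, 81/40, 243/280, 729/2240, 243/2240, …
L₀ := lclm(L_f,L_g); ord L₀ ≤ 2+1.
Differentiate: ansatz ord ≤ ord L₀ ⇒ L.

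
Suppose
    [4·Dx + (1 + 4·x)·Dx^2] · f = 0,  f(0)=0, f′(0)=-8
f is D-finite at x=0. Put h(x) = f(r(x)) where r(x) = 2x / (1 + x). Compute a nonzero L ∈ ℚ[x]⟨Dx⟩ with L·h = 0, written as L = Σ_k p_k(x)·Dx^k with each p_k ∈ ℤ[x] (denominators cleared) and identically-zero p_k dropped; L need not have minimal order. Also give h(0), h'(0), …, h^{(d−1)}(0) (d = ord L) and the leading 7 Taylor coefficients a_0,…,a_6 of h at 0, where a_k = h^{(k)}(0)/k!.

L = (10 + 18·x)·Dx + (1 + 10·x + 9·x^2)·Dx^2  (order 2).
h: a_k = 0, -16, 80, -1456/3, 3280, -118096/5, 531440/3, …
ICs: h(0) = 0, h′(0) = -16.

f: a_k = 0, -8, 16, -128/3, 128, -2048/5, 4096/3, …
Substitute x→r, Dx→(1/r')Dx; clear ⇒ L₀.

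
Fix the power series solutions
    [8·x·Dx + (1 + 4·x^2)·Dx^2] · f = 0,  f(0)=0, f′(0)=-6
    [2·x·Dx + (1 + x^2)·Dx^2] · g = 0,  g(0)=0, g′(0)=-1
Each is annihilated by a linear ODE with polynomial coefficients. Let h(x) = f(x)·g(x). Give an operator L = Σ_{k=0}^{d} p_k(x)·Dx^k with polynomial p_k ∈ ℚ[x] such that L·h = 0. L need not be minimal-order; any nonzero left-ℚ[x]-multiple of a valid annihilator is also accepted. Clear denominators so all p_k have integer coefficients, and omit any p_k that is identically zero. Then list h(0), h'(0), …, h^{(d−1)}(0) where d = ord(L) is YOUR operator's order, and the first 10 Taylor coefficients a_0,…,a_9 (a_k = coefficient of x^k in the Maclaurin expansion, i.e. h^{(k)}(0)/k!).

f: a_k = 0, -6, 0, 8, 0, -96/5, 0, 384/7, 0, -512/3, …
g: a_k = 0, -1, 0, 1/3, 0, -1/5, 0, 1/7, 0, -1/9, …
h₀=f·g: eliminate ⇒ L₀, order ≤ 2·2.
L = (-96·x - 800·x^3 - 1024·x^5 + 640·x^7 + 1536·x^9)·Dx + (-20 - 412·x^2 - 1440·x^4 - 896·x^6 + 2240·x^8 + 2304·x^10)·Dx^2 + (-40·x - 280·x^3 - 480·x^5 + 272·x^7 + 1280·x^9 + 768·x^11)·Dx^3 + (-1 - 10·x^2 - 29·x^4 + 116·x^8 + 160·x^10 + 64·x^12)·Dx^4  (order 4).
h: a_k = 0, 0, 6, 0, -10, 0, 346/15, 0, -446/7, 0, …
ICs: h(0) = 0, h′(0) = 0, h′′(0) = 12, h′′′(0) = 0.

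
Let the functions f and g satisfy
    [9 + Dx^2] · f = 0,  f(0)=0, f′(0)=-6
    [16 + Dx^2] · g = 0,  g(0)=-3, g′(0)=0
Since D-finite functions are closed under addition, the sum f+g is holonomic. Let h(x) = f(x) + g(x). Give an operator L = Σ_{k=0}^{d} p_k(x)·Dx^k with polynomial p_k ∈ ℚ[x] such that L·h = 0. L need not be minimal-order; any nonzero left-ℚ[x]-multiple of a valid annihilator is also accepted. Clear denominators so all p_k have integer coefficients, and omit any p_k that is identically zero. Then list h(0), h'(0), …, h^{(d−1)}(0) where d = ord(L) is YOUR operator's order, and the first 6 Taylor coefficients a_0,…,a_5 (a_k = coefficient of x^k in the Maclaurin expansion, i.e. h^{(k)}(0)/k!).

f: a_k = 0, -6, 0, 9, 0, -81/20, …
g: a_k = -3, 0, 24, 0, -32, 0, …
Sum ⇒ L₀ = lclm(L_f,L_g) in ℚ(x)⟨Dx⟩.
L = 144 + 25·Dx^2 + Dx^4  (order 4).
h: a_k = -3, -6, 24, 9, -32, -81/20, …
ICs: h(0) = -3, h′(0) = -6, h′′(0) = 48, h′′′(0) = 54.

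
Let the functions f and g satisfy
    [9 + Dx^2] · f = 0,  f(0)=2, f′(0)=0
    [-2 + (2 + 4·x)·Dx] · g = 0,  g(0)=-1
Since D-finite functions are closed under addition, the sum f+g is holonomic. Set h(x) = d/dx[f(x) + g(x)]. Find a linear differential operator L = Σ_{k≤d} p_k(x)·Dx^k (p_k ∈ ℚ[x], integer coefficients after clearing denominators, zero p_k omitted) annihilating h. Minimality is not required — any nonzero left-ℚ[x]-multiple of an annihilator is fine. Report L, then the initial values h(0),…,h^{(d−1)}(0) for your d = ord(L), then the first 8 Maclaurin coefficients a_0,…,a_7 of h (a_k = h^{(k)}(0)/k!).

L = (-18 - 27·x - 27·x^2) + (-9 - 45·x - 81·x^2 - 54·x^3)·Dx + (-2 - 3·x - 3·x^2)·Dx^2 + (-1 - 5·x - 9·x^2 - 6·x^3)·Dx^3  (order 3).
h: a_k = -1, -17, -3/2, 59/2, -35/8, -171/40, -231/16, 16473/560, …
ICs: h(0) = -1, h′(0) = -17, h′′(0) = -3.

f: a_k = 2, 0, -9, 0, 27/4, 0, -81/40, 0, …
g: a_k = -1, -1, 1/2, -1/2, 5/8, -7/8, 21/16, -33/16, …
h₀=f+g: left-lcm gives L₀, ord ≤ 3.
Differentiate: ansatz ord ≤ ord L₀ ⇒ L.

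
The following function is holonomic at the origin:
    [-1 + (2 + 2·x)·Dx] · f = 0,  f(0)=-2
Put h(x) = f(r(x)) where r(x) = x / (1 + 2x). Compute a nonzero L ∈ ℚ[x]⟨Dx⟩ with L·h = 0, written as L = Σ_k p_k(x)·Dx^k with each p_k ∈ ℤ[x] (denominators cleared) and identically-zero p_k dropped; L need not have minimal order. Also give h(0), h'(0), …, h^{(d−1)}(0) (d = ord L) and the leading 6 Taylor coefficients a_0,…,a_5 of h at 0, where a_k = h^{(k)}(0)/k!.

f: a_k = -2, -1, 1/4, -1/8, 5/64, -7/128, …
L₀ from L_f via x↦r, Dx↦r'^{-1}Dx.
L = -1 + (2 + 10·x + 12·x^2)·Dx  (order 1).
h: a_k = -2, -1, 9/4, -41/8, 757/64, -3543/128, …
ICs: h(0) = -2.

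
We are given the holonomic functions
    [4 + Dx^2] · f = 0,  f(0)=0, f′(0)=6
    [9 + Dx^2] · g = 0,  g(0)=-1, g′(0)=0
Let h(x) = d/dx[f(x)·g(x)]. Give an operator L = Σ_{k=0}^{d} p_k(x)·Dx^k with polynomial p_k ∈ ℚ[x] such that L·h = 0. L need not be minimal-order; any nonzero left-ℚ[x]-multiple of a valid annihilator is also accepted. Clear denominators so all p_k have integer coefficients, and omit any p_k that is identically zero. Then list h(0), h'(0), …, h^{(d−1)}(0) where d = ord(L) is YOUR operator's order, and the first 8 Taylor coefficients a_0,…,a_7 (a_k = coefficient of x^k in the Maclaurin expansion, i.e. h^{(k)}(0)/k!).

L = 25 + 26·Dx^2 + Dx^4  (order 4).
h: a_k = -6, 0, 93, 0, -781/4, 0, 19531/120, 0, …
ICs: h(0) = -6, h′(0) = 0, h′′(0) = 186, h′′′(0) = 0.

f: a_k = 0, 6, 0, -4, 0, 4/5, 0, -8/105, …
g: a_k = -1, 0, 9/2, 0, -27/8, 0, 81/80, 0, …
L₀ := L_f ⊗_s L_g (sym. prod.), ord ≤ 4.
h₀' ⇒ L via d/dx closure of L₀.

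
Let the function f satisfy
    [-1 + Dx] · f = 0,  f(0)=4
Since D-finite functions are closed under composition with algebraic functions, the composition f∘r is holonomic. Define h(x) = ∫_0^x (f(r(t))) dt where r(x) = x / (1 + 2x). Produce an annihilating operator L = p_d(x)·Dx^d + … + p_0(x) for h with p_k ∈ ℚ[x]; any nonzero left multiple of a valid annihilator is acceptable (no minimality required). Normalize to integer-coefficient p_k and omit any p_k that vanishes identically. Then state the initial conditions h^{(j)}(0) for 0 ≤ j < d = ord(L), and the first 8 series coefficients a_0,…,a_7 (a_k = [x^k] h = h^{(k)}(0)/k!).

f: a_k = 4, 4, 2, 2/3, 1/6, 1/30, 1/180, 1/1260, …
f∘r: x↦r, Dx↦Dx/r' in L_f ⇒ L₀.
Integrate: L := L₀·Dx.
L = -Dx + (1 + 4·x + 4·x^2)·Dx^2  (order 2).
h: a_k = 0, 4, 2, -2, 13/6, -71/30, 49/20, -2699/1260, …
ICs: h(0) = 0, h′(0) = 4.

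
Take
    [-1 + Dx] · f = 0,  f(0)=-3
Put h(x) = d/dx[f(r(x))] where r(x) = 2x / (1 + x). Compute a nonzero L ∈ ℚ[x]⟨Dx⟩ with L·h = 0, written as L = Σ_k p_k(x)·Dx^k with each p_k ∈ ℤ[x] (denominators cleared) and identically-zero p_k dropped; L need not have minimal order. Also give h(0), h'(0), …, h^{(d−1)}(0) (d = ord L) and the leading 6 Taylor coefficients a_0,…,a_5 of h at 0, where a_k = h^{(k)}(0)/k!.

f: a_k = -3, -3, -3/2, -1/2, -1/8, -1/40, …
Substitute x→r, Dx→(1/r')Dx; clear ⇒ L₀.
h₀' ⇒ L via d/dx closure of L₀.
L = -2·x + (-1 - 2·x - x^2)·Dx  (order 1).
h: a_k = -6, 0, 6, -8, 6, -8/5, …
ICs: h(0) = -6.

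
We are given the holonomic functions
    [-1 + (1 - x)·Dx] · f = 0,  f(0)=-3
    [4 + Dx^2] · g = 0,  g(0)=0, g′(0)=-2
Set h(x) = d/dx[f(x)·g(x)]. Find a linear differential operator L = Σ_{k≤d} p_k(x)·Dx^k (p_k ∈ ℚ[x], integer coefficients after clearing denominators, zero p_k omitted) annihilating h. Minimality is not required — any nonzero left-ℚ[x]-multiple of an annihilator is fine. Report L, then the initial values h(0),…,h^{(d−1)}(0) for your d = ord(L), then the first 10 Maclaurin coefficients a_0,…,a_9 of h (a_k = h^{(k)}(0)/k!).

f: a_k = -3, -3, -3, -3, -3, -3, -3, -3, -3, -3, …
g: a_k = 0, -2, 0, 4/3, 0, -4/15, 0, 8/315, 0, -4/2835, …
f·g: L₀ = L_f ⊗_s L_g, ord ≤ 1·2.
Derive L from L₀ (diff closure).
L = (2 - 8·x + 4·x^2) + (-2 + 2·x)·Dx + (1 - 2·x + x^2)·Dx^2  (order 2).
h: a_k = 6, 12, 6, 8, 14, 84/5, 286/15, 2288/105, 2578/105, 5156/189, …
ICs: h(0) = 6, h′(0) = 12.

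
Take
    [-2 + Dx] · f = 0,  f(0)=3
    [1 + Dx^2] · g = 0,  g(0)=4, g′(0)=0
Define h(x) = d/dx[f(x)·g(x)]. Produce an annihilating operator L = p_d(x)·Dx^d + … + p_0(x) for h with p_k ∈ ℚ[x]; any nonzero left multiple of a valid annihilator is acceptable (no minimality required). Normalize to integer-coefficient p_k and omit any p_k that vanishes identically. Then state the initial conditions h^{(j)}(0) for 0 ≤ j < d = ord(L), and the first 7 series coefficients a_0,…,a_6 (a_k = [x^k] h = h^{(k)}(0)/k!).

f: a_k = 3, 6, 6, 4, 2, 4/5, 4/15, …
g: a_k = 4, 0, -2, 0, 1/6, 0, -1/180, …
f·g: L₀ = L_f ⊗_s L_g, ord ≤ 1·2.
h₀' ⇒ L via d/dx closure of L₀.
L = 5 - 4·Dx + Dx^2  (order 2).
h: a_k = 24, 36, 12, -14, -19, -117/10, -139/30, …
ICs: h(0) = 24, h′(0) = 36.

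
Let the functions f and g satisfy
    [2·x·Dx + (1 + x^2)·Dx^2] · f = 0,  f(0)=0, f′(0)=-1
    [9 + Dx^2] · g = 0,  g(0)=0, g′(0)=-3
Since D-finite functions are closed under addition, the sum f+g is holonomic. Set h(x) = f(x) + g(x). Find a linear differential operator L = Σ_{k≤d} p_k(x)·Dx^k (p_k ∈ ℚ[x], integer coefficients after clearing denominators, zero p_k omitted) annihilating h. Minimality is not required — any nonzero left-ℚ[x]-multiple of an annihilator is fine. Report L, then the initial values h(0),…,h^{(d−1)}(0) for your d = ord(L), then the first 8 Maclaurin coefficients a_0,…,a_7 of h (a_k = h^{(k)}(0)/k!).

f: a_k = 0, -1, 0, 1/3, 0, -1/5, 0, 1/7, …
g: a_k = 0, -3, 0, 9/2, 0, -81/40, 0, 243/560, …
h₀=f+g: left-lcm gives L₀, ord ≤ 4.
L = (-54·x + 540·x^3 + 162·x^5)·Dx + (63 + 279·x^2 + 297·x^4 + 81·x^6)·Dx^2 + (-6·x + 60·x^3 + 18·x^5)·Dx^3 + (7 + 31·x^2 + 33·x^4 + 9·x^6)·Dx^4  (order 4).
h: a_k = 0, -4, 0, 29/6, 0, -89/40, 0, 323/560, …
ICs: h(0) = 0, h′(0) = -4, h′′(0) = 0, h′′′(0) = 29.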